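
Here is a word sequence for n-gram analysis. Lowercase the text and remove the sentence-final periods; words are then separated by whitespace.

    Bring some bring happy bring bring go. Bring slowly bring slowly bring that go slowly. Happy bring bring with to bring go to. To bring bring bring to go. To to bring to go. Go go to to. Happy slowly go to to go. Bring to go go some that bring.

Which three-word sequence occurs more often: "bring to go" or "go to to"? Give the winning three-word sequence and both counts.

"go to to" (4 vs 3)

"bring to go": 3 occurrences
"go to to": 4 occurrences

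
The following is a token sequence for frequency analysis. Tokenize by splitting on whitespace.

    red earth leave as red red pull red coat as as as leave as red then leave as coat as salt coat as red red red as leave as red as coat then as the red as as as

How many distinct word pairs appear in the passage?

39 tokens → 38 bigram windows in total.
Repeated bigrams (each contributes count−1 duplicates):
  as as: 4
  as red: 4
  leave as: 4
  coat as: 3
  red as: 3
  red red: 3
  as coat: 2
  as leave: 2
17 duplicate windows → 38 − 17 = 21 distinct.

21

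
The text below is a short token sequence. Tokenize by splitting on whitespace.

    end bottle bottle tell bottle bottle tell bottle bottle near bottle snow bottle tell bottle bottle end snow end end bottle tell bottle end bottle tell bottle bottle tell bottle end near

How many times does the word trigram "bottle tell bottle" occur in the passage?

6

Scanning the 30 overlapping trigram windows for "bottle tell bottle":
  position 3–5: bottle tell bottle
  position 6–8: bottle tell bottle
  position 13–15: bottle tell bottle
  position 21–23: bottle tell bottle
  position 25–27: bottle tell bottle
  position 28–30: bottle tell bottle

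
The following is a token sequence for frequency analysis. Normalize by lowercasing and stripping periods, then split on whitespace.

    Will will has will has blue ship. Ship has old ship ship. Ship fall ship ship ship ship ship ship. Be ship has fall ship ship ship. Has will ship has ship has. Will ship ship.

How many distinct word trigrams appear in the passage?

25

36 tokens → 34 trigram windows in total.
Repeated trigrams (each contributes count−1 duplicates):
  ship ship ship: 6
  fall ship ship: 2
  has will ship: 2
  ship has will: 2
  ship ship has: 2
9 duplicate windows → 34 − 9 = 25 distinct.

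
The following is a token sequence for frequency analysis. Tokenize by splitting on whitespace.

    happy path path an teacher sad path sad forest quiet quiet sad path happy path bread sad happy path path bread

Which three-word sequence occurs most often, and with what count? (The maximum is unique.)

Trigram frequencies (highest first):
  happy path path: 2
  path path an: 1
  path an teacher: 1
  an teacher sad: 1
  teacher sad path: 1
  sad path sad: 1
  … (12 more, each ≤ 1)

"happy path path", 2 times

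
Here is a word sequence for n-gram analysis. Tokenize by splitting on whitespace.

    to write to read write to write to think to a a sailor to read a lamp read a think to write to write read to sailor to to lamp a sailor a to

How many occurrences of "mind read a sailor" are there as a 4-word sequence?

0

Scanning the 31 overlapping 4-gram windows for "mind read a sailor":
  (none found)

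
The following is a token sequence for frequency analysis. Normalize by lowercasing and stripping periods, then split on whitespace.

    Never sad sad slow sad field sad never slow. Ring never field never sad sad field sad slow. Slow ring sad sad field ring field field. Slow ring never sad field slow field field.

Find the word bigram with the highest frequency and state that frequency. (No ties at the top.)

"sad field", 4 times

Bigram frequencies (highest first):
  sad field: 4
  never sad: 3
  sad sad: 3
  slow ring: 3
  sad slow: 2
  field sad: 2
  … (13 more, each ≤ 2)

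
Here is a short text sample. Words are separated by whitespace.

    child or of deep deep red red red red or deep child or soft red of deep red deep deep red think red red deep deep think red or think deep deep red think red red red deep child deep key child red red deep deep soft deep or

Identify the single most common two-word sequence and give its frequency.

"red red", 7 times

Bigram frequencies (highest first):
  red red: 7
  deep deep: 5
  deep red: 4
  red deep: 4
  think red: 3
  child or: 2
  … (19 more, each ≤ 2)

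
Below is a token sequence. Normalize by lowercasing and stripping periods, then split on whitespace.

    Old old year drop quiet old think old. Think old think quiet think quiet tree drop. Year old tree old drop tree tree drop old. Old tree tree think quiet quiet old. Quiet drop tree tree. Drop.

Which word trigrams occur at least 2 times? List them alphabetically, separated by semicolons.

drop tree tree; old think old; think old think; tree tree drop

Trigram counts meeting the condition (at least 2 times):
  drop tree tree: 2
  old think old: 2
  think old think: 2
  tree tree drop: 2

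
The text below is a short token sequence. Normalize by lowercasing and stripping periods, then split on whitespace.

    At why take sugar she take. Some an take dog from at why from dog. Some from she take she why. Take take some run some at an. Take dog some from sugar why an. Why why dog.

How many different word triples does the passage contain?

38 tokens → 36 trigram windows in total.
Repeated trigrams (each contributes count−1 duplicates):
  an take dog: 2
  dog some from: 2
2 duplicate windows → 36 − 2 = 34 distinct.

34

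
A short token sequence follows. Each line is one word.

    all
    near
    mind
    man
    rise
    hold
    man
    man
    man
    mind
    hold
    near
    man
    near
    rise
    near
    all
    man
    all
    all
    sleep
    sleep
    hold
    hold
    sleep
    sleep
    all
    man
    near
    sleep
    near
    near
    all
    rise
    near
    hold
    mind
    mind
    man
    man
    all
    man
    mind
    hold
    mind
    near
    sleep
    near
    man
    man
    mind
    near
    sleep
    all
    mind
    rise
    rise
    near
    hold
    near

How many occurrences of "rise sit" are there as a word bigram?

Scanning the 59 overlapping bigram windows for "rise sit":
  (none found)

0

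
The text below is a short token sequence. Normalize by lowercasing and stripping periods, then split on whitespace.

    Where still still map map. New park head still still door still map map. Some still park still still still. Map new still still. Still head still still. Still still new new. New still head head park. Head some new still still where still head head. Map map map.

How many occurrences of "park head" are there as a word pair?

Scanning the 48 overlapping bigram windows for "park head":
  position 7–8: park head
  position 37–38: park head

2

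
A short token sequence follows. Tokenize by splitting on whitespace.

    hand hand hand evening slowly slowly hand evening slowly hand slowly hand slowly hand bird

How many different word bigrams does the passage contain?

15 tokens → 14 bigram windows in total.
Repeated bigrams (each contributes count−1 duplicates):
  slowly hand: 4
  evening slowly: 2
  hand evening: 2
  hand hand: 2
  hand slowly: 2
7 duplicate windows → 14 − 7 = 7 distinct.

7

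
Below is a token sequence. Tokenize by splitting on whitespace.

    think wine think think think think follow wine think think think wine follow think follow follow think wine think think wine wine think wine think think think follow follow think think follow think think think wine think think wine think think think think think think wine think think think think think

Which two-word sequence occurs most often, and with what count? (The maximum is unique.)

Bigram frequencies (highest first):
  think think: 21
  think wine: 8
  wine think: 8
  think follow: 4
  follow think: 4
  follow follow: 2
  … (3 more, each ≤ 1)

"think think", 21 times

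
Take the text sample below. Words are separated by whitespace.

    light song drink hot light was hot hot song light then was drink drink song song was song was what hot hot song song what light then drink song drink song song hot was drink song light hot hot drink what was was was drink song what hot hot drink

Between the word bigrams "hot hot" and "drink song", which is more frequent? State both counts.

"drink song" (5 vs 4)

"hot hot": 4 occurrences
"drink song": 5 occurrences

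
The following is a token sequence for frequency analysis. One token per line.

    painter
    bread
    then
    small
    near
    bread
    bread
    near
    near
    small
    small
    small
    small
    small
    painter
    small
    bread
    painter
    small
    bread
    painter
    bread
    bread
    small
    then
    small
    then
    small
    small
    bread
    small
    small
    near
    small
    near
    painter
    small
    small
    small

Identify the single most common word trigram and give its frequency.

"small small small", 4 times

Trigram frequencies (highest first):
  small small small: 4
  painter small bread: 2
  small bread painter: 2
  small then small: 2
  painter bread then: 1
  bread then small: 1
  … (25 more, each ≤ 1)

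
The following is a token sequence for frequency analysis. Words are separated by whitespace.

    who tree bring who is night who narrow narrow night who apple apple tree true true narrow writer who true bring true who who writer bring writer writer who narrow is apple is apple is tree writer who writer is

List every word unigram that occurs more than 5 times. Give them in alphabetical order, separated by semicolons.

Unigram counts meeting the condition (more than 5 times):
  who: 9
  writer: 6

who; writer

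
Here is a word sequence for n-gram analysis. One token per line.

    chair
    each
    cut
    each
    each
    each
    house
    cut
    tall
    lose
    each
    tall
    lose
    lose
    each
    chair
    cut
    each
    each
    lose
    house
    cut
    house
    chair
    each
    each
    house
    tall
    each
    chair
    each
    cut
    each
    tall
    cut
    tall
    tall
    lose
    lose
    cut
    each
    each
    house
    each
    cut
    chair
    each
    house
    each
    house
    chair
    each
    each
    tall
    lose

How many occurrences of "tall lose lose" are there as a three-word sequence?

Scanning the 53 overlapping trigram windows for "tall lose lose":
  position 12–14: tall lose lose
  position 37–39: tall lose lose

2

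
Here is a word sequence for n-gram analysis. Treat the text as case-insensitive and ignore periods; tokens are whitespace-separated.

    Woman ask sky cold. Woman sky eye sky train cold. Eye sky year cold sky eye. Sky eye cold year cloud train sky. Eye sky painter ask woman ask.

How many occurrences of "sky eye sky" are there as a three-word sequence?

3

Scanning the 27 overlapping trigram windows for "sky eye sky":
  position 6–8: sky eye sky
  position 15–17: sky eye sky
  position 23–25: sky eye sky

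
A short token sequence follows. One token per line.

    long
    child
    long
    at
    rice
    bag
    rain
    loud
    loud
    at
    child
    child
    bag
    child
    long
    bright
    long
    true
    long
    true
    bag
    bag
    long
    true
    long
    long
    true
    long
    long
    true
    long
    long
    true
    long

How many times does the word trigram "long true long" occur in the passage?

Scanning the 32 overlapping trigram windows for "long true long":
  position 17–19: long true long
  position 23–25: long true long
  position 26–28: long true long
  position 29–31: long true long
  position 32–34: long true long

5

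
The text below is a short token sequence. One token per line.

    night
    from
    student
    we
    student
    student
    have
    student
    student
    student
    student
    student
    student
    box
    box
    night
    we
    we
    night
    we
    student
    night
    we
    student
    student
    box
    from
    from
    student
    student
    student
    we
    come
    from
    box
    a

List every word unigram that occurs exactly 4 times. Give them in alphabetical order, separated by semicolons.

Unigram counts meeting the condition (exactly 4 times):
  box: 4
  from: 4
  night: 4

box; from; night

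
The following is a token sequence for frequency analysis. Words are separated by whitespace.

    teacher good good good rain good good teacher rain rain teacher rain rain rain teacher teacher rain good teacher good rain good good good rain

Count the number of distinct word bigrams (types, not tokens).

9

25 tokens → 24 bigram windows in total.
Repeated bigrams (each contributes count−1 duplicates):
  good good: 5
  good rain: 3
  rain good: 3
  rain rain: 3
  teacher rain: 3
  good teacher: 2
  rain teacher: 2
  teacher good: 2
15 duplicate windows → 24 − 15 = 9 distinct.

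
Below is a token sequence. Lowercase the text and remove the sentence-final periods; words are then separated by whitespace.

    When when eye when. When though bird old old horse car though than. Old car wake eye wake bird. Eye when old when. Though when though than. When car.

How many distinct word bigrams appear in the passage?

29 tokens → 28 bigram windows in total.
Repeated bigrams (each contributes count−1 duplicates):
  when though: 3
  eye when: 2
  though than: 2
  when when: 2
5 duplicate windows → 28 − 5 = 23 distinct.

23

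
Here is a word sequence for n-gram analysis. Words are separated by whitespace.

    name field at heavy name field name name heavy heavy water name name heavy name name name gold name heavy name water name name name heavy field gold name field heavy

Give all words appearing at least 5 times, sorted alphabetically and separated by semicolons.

Unigram counts meeting the condition (at least 5 times):
  heavy: 7
  name: 15

heavy; name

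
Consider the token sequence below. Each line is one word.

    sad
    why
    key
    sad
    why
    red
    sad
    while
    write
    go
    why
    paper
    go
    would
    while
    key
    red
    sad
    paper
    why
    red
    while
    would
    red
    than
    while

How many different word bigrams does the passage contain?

26 tokens → 25 bigram windows in total.
Repeated bigrams (each contributes count−1 duplicates):
  red sad: 2
  sad why: 2
  why red: 2
3 duplicate windows → 25 − 3 = 22 distinct.

22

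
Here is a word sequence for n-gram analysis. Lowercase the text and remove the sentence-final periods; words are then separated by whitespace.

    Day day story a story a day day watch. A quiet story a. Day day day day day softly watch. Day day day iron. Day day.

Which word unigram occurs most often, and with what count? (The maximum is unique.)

Unigram frequencies (highest first):
  day: 14
  a: 4
  story: 3
  watch: 2
  quiet: 1
  softly: 1
  … (1 more, each ≤ 1)

"day", 14 times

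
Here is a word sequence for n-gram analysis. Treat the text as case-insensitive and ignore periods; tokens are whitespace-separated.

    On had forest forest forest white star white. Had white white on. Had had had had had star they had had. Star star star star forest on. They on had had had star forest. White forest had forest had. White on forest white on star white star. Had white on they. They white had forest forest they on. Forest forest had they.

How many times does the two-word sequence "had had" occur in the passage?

7

Scanning the 61 overlapping bigram windows for "had had":
  position 13–14: had had
  position 14–15: had had
  position 15–16: had had
  position 16–17: had had
  position 20–21: had had
  position 30–31: had had
  position 31–32: had had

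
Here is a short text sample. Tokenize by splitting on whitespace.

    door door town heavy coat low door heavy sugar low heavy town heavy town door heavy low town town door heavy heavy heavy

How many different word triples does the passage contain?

20

23 tokens → 21 trigram windows in total.
Repeated trigrams (each contributes count−1 duplicates):
  town door heavy: 2
1 duplicate windows → 21 − 1 = 20 distinct.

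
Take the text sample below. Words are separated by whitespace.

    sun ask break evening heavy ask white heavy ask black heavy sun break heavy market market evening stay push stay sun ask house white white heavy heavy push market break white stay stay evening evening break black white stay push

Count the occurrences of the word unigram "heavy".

Scanning the 40 tokens for "heavy":
  position 5: heavy
  position 8: heavy
  position 11: heavy
  position 14: heavy
  position 26: heavy
  position 27: heavy

6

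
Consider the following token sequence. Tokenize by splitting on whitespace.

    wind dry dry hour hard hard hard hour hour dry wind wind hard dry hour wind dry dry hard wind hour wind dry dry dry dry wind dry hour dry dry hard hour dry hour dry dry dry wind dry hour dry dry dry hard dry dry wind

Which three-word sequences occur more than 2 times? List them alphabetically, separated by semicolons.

Trigram counts meeting the condition (more than 2 times):
  dry dry dry: 4
  dry dry hard: 3
  dry dry wind: 3
  dry hour dry: 3
  hour dry dry: 3
  wind dry dry: 3

dry dry dry; dry dry hard; dry dry wind; dry hour dry; hour dry dry; wind dry dry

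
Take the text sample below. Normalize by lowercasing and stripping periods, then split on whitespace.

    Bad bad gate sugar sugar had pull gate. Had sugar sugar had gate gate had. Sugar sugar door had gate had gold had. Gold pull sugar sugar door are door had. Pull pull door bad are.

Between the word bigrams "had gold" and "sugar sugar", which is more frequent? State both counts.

"had gold": 2 occurrences
"sugar sugar": 4 occurrences

"sugar sugar" (4 vs 2)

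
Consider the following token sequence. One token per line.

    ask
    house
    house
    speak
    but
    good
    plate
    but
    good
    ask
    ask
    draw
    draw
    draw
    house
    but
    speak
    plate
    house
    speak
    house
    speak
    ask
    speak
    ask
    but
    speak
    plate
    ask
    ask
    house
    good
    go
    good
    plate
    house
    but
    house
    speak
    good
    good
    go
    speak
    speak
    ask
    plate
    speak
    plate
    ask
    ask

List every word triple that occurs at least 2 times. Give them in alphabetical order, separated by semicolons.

but speak plate; plate ask ask; speak plate ask

Trigram counts meeting the condition (at least 2 times):
  but speak plate: 2
  plate ask ask: 2
  speak plate ask: 2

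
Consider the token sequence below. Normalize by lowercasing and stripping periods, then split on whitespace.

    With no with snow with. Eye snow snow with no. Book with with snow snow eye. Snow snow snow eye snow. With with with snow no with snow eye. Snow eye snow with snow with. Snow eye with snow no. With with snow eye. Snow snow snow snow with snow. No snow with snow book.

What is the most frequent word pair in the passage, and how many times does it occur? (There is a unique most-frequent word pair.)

"with snow", 10 times

Bigram frequencies (highest first):
  with snow: 10
  snow with: 7
  snow snow: 7
  eye snow: 6
  snow eye: 6
  with with: 4
  … (9 more, each ≤ 3)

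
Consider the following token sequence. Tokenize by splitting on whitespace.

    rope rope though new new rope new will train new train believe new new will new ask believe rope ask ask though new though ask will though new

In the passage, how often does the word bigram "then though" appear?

Scanning the 27 overlapping bigram windows for "then though":
  (none found)

0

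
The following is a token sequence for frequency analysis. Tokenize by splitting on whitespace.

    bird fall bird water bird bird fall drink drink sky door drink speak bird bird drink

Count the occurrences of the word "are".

Scanning the 16 tokens for "are":
  (none found)

0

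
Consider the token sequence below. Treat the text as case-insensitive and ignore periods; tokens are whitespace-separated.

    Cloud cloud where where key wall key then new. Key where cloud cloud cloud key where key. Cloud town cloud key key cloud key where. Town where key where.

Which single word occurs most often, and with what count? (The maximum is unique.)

Unigram frequencies (highest first):
  key: 9
  cloud: 8
  where: 7
  town: 2
  wall: 1
  then: 1
  … (1 more, each ≤ 1)

"key", 9 times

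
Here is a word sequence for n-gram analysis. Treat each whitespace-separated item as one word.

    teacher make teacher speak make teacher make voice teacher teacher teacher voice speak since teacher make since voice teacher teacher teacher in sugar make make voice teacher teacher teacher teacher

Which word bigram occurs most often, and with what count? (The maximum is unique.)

"teacher teacher", 7 times

Bigram frequencies (highest first):
  teacher teacher: 7
  teacher make: 3
  voice teacher: 3
  make teacher: 2
  make voice: 2
  teacher speak: 1
  … (11 more, each ≤ 1)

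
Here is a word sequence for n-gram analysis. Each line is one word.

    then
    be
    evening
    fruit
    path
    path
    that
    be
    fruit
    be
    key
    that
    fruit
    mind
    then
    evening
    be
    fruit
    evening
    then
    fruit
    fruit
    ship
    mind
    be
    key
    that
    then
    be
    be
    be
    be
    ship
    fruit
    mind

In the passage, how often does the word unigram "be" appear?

Scanning the 35 tokens for "be":
  position 2: be
  position 8: be
  position 10: be
  position 17: be
  position 25: be
  position 29: be
  position 30: be
  position 31: be
  position 32: be

9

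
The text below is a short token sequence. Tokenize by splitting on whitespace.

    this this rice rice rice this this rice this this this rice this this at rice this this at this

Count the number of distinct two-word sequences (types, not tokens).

7

20 tokens → 19 bigram windows in total.
Repeated bigrams (each contributes count−1 duplicates):
  this this: 6
  rice this: 4
  this rice: 3
  rice rice: 2
  this at: 2
12 duplicate windows → 19 − 12 = 7 distinct.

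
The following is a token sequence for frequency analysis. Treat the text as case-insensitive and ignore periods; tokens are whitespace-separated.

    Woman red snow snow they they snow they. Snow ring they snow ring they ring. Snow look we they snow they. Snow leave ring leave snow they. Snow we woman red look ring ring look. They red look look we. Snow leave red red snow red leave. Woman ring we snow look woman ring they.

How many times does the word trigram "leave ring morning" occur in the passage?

0

Scanning the 53 overlapping trigram windows for "leave ring morning":
  (none found)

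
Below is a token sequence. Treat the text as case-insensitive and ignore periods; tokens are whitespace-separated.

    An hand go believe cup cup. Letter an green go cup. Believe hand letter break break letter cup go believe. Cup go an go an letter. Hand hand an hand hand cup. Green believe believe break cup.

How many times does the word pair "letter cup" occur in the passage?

Scanning the 36 overlapping bigram windows for "letter cup":
  position 17–18: letter cup

1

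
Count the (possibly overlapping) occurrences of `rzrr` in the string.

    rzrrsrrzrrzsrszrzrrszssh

Sliding a length-4 window over the 24 characters (21 positions):
  position 1–4: rzrr
  position 7–10: rzrr
  position 16–19: rzrr

3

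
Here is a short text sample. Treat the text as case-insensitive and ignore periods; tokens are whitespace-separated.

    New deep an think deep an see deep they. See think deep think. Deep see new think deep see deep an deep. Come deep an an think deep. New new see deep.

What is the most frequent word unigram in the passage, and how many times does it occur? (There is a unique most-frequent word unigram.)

"deep", 11 times

Unigram frequencies (highest first):
  deep: 11
  an: 5
  think: 5
  see: 5
  new: 4
  they: 1
  … (1 more, each ≤ 1)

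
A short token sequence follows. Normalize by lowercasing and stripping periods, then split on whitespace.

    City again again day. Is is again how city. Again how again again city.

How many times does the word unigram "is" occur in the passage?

2

Scanning the 14 tokens for "is":
  position 5: is
  position 6: is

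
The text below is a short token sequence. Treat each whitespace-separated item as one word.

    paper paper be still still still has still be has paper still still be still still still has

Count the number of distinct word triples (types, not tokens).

13

18 tokens → 16 trigram windows in total.
Repeated trigrams (each contributes count−1 duplicates):
  be still still: 2
  still still has: 2
  still still still: 2
3 duplicate windows → 16 − 3 = 13 distinct.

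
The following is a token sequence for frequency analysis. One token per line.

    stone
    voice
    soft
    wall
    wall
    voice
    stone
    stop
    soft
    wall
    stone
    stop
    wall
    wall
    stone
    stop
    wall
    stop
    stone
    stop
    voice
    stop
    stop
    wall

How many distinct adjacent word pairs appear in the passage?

15

24 tokens → 23 bigram windows in total.
Repeated bigrams (each contributes count−1 duplicates):
  stone stop: 4
  stop wall: 3
  soft wall: 2
  wall stone: 2
  wall wall: 2
8 duplicate windows → 23 − 8 = 15 distinct.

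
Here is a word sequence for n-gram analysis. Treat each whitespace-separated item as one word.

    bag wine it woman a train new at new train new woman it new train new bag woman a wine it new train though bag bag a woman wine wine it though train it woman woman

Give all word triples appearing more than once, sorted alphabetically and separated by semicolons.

it new train; new train new

Trigram counts meeting the condition (more than once):
  it new train: 2
  new train new: 2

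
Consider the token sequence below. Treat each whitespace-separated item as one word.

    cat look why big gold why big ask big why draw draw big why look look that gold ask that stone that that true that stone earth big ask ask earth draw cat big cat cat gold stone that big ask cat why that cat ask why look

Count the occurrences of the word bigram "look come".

0

Scanning the 47 overlapping bigram windows for "look come":
  (none found)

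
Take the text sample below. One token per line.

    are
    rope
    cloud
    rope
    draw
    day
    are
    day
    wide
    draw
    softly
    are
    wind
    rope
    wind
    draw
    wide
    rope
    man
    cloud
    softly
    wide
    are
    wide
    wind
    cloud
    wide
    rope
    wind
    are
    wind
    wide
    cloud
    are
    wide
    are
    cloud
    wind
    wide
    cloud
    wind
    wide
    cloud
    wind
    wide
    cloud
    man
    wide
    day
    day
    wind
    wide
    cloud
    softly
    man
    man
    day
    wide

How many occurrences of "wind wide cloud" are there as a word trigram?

Scanning the 56 overlapping trigram windows for "wind wide cloud":
  position 31–33: wind wide cloud
  position 38–40: wind wide cloud
  position 41–43: wind wide cloud
  position 44–46: wind wide cloud
  position 51–53: wind wide cloud

5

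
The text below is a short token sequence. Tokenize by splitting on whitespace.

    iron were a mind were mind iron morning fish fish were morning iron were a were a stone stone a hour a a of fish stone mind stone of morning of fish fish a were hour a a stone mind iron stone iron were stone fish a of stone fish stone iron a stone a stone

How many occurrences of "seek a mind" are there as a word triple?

0

Scanning the 54 overlapping trigram windows for "seek a mind":
  (none found)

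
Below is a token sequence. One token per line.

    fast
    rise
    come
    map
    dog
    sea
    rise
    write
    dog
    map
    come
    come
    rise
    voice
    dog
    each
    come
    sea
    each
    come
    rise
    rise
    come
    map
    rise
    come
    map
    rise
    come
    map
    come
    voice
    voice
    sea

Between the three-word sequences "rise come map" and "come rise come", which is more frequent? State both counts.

"rise come map" (4 vs 0)

"rise come map": 4 occurrences
"come rise come": 0 occurrences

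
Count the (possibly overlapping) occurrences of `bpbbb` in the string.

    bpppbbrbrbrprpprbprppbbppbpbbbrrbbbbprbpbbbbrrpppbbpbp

2

Sliding a length-5 window over the 54 characters (50 positions):
  position 26–30: bpbbb
  position 39–43: bpbbb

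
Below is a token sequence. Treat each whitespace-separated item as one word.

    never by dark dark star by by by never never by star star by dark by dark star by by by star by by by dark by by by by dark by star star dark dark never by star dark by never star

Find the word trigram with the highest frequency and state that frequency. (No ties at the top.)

Trigram frequencies (highest first):
  by by by: 5
  star by by: 3
  by dark by: 3
  dark star by: 2
  never by star: 2
  by star star: 2
  … (23 more, each ≤ 2)

"by by by", 5 times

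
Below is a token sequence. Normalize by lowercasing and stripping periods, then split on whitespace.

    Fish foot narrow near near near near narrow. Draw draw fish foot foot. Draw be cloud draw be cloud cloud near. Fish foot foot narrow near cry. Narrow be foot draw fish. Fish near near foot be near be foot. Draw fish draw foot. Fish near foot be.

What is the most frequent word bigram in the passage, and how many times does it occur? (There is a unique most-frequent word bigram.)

Bigram frequencies (highest first):
  near near: 4
  fish foot: 3
  draw fish: 3
  foot draw: 3
  foot narrow: 2
  narrow near: 2
  … (23 more, each ≤ 2)

"near near", 4 times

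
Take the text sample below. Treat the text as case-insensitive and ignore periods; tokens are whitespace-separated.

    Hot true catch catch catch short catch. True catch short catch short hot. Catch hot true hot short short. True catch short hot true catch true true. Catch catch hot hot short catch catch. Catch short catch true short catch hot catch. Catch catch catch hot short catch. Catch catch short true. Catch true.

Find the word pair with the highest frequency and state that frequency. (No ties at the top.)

"catch catch", 10 times

Bigram frequencies (highest first):
  catch catch: 10
  true catch: 6
  catch short: 6
  short catch: 6
  catch true: 4
  catch hot: 4
  … (10 more, each ≤ 3)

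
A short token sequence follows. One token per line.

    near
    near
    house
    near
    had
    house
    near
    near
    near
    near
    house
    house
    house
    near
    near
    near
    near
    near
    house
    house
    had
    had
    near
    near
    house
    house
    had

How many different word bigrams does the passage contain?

9

27 tokens → 26 bigram windows in total.
Repeated bigrams (each contributes count−1 duplicates):
  near near: 9
  house house: 4
  near house: 4
  house near: 3
  house had: 2
17 duplicate windows → 26 − 17 = 9 distinct.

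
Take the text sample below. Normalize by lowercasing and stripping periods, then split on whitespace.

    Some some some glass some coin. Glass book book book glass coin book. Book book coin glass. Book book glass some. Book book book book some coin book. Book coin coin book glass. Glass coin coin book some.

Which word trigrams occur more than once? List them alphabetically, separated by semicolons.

book book book; book book coin; book book glass; coin book book; coin coin book; coin glass book; glass book book

Trigram counts meeting the condition (more than once):
  book book book: 4
  book book coin: 2
  book book glass: 2
  coin book book: 2
  coin coin book: 2
  coin glass book: 2
  glass book book: 2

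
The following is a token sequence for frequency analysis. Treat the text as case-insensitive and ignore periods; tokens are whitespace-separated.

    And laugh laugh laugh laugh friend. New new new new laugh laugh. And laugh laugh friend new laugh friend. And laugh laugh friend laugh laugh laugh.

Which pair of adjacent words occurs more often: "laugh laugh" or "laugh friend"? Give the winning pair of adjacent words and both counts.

"laugh laugh": 8 occurrences
"laugh friend": 4 occurrences

"laugh laugh" (8 vs 4)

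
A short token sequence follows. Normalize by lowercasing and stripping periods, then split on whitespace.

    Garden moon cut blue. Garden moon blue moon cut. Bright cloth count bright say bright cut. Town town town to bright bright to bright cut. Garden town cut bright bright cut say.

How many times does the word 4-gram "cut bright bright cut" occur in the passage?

Scanning the 29 overlapping 4-gram windows for "cut bright bright cut":
  position 28–31: cut bright bright cut

1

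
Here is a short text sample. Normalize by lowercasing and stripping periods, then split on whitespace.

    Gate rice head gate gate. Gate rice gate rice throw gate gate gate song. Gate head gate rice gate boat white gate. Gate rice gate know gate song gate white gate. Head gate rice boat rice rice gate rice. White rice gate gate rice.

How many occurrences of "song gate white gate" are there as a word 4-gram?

1

Scanning the 41 overlapping 4-gram windows for "song gate white gate":
  position 28–31: song gate white gate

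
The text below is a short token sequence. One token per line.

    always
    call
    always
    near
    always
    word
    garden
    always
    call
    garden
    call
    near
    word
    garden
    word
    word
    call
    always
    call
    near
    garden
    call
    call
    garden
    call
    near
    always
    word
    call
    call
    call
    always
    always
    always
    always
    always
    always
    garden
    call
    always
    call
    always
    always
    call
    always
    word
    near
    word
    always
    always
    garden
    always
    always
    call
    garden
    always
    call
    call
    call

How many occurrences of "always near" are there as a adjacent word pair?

Scanning the 58 overlapping bigram windows for "always near":
  position 3–4: always near

1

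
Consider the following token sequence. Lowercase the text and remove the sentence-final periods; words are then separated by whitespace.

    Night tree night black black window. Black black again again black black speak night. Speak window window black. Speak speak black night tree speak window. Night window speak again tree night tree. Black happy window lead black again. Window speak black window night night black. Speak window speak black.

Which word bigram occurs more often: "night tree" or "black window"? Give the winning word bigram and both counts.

"night tree": 3 occurrences
"black window": 2 occurrences

"night tree" (3 vs 2)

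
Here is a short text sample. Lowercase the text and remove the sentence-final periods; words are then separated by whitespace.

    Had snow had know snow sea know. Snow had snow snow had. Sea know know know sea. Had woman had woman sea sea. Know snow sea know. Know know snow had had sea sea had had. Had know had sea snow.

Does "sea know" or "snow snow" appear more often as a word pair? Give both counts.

"sea know" (4 vs 1)

"sea know": 4 occurrences
"snow snow": 1 occurrence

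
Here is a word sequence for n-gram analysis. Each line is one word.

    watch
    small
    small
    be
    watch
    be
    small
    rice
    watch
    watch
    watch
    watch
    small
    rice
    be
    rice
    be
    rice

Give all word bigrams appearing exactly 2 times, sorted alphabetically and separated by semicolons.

be rice; rice be; small rice; watch small

Bigram counts meeting the condition (exactly 2 times):
  be rice: 2
  rice be: 2
  small rice: 2
  watch small: 2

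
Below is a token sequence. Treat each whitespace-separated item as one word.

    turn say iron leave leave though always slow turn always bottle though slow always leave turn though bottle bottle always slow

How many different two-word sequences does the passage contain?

19

21 tokens → 20 bigram windows in total.
Repeated bigrams (each contributes count−1 duplicates):
  always slow: 2
1 duplicate windows → 20 − 1 = 19 distinct.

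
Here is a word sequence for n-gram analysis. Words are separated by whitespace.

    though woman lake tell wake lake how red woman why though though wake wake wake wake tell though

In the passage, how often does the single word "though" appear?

Scanning the 18 tokens for "though":
  position 1: though
  position 11: though
  position 12: though
  position 18: though

4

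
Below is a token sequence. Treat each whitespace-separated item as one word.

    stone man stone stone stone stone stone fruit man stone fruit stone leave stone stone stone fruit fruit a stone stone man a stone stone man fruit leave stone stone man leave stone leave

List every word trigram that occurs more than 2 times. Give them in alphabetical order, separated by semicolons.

Trigram counts meeting the condition (more than 2 times):
  stone stone man: 3
  stone stone stone: 4

stone stone man; stone stone stone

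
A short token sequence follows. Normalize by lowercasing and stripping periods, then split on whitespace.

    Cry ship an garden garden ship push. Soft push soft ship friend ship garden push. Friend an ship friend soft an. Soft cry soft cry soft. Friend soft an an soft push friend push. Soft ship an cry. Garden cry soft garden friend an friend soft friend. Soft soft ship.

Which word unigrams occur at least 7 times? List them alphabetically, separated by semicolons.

Unigram counts meeting the condition (at least 7 times):
  an: 7
  friend: 8
  ship: 7
  soft: 13

an; friend; ship; soft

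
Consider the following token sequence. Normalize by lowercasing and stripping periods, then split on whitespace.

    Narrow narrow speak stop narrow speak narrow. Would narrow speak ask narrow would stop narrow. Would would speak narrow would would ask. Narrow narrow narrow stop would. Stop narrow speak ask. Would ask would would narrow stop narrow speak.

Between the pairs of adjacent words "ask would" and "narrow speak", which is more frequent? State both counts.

"narrow speak" (5 vs 2)

"ask would": 2 occurrences
"narrow speak": 5 occurrences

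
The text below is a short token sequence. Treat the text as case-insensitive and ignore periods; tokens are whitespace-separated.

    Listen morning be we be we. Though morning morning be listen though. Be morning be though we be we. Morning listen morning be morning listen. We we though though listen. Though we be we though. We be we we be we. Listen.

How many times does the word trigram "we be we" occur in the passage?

Scanning the 40 overlapping trigram windows for "we be we":
  position 4–6: we be we
  position 17–19: we be we
  position 32–34: we be we
  position 36–38: we be we
  position 39–41: we be we

5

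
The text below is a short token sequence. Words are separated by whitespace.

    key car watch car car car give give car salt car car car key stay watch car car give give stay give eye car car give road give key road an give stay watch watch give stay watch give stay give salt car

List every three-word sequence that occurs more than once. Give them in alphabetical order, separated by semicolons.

Trigram counts meeting the condition (more than once):
  car car car: 2
  car car give: 3
  car give give: 2
  give stay give: 2
  give stay watch: 2
  watch car car: 2
  watch give stay: 2

car car car; car car give; car give give; give stay give; give stay watch; watch car car; watch give stay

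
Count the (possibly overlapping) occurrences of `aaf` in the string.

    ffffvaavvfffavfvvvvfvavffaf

0

Sliding a length-3 window over the 27 characters (25 positions):
  (no match at any position)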